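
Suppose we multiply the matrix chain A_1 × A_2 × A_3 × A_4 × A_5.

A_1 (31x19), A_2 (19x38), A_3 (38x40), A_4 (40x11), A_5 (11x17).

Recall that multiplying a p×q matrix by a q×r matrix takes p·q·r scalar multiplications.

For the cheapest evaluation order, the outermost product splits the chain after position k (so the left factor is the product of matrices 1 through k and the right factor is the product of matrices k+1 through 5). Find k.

4

Adjacent pairs: A_1A_2 = 31·19·38 = 22382; A_2A_3 = 19·38·40 = 28880; A_3A_4 = 38·40·11 = 16720; A_4A_5 = 40·11·17 = 7480.
Length 3: A_1..A_3: k=1: 0+28880+31·19·40=52440; k=2: 22382+0+31·38·40=69502 → min 52440 | A_2..A_4: k=2: 0+16720+19·38·11=24662; k=3: 28880+0+19·40·11=37240 → min 24662 | A_3..A_5: k=3: 0+7480+38·40·17=33320; k=4: 16720+0+38·11·17=23826 → min 23826.
Length 4: A_1..A_4: k=1: 0+24662+31·19·11=31141; k=2: 22382+16720+31·38·11=52060; k=3: 52440+0+31·40·11=66080 → min 31141 | A_2..A_5: k=2: 0+23826+19·38·17=36100; k=3: 28880+7480+19·40·17=49280; k=4: 24662+0+19·11·17=28215 → min 28215.
Top-level splits: k=1: (A_1..A_1)·(A_2..A_5) → 0+28215+31·19·17 = 38228; k=2: (A_1..A_2)·(A_3..A_5) → 22382+23826+31·38·17 = 66234; k=3: (A_1..A_3)·(A_4..A_5) → 52440+7480+31·40·17 = 81000; k=4: (A_1..A_4)·(A_5..A_5) → 31141+0+31·11·17 = 36938.
Best split is after A_4, i.e. k = 4.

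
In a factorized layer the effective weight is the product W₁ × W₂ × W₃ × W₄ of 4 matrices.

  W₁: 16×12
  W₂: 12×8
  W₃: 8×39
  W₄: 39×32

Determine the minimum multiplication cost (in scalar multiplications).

15616

Adjacent pairs: W₁W₂ = 16·12·8 = 1536; W₂W₃ = 12·8·39 = 3744; W₃W₄ = 8·39·32 = 9984.
Length 3: W₁..W₃: k=1: 0+3744+16·12·39=11232; k=2: 1536+0+16·8·39=6528 → min 6528 | W₂..W₄: k=2: 0+9984+12·8·32=13056; k=3: 3744+0+12·39·32=18720 → min 13056.
Length 4: W₁..W₄: k=1: 0+13056+16·12·32=19200; k=2: 1536+9984+16·8·32=15616; k=3: 6528+0+16·39·32=26496 → min 15616.
Optimal order: ((W₁ × W₂) × (W₃ × W₄)) with cost 15616.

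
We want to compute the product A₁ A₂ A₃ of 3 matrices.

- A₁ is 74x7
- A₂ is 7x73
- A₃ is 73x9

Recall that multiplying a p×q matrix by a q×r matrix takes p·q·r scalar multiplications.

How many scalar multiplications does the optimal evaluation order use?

9261

Order (A₁ (A₂ A₃)): (A₂ A₃): 7×73 by 73×9 → 7×9, cost 7·73·9 = 4599; (A₁ (A₂ A₃)): 74×7 by 7×9 → 74×9, cost 74·7·9 = 4662; cumulative 9261. Total 9261.
Order ((A₁ A₂) A₃): (A₁ A₂): 74×7 by 7×73 → 74×73, cost 74·7·73 = 37814; ((A₁ A₂) A₃): 74×73 by 73×9 → 74×9, cost 74·73·9 = 48618; cumulative 86432. Total 86432.
Minimum: 9261.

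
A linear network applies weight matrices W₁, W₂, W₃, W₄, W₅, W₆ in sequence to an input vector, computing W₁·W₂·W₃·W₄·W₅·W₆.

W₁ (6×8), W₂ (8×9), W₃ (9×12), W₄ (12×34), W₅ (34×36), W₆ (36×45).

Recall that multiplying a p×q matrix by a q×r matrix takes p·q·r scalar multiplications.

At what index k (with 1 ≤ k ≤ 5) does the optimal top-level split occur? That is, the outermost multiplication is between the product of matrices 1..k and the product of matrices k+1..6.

Adjacent pairs: W₁W₂ = 6·8·9 = 432; W₂W₃ = 8·9·12 = 864; W₃W₄ = 9·12·34 = 3672; W₄W₅ = 12·34·36 = 14688; W₅W₆ = 34·36·45 = 55080.
Length 3: W₁..W₃: k=1: 0+864+6·8·12=1440; k=2: 432+0+6·9·12=1080 → min 1080 | W₂..W₄: k=2: 0+3672+8·9·34=6120; k=3: 864+0+8·12·34=4128 → min 4128 | W₃..W₅: k=3: 0+14688+9·12·36=18576; k=4: 3672+0+9·34·36=14688 → min 14688 | W₄..W₆: k=4: 0+55080+12·34·45=73440; k=5: 14688+0+12·36·45=34128 → min 34128.
Length 4: W₁..W₄: k=1: 0+4128+6·8·34=5760; k=2: 432+3672+6·9·34=5940; k=3: 1080+0+6·12·34=3528 → min 3528 | W₂..W₅: k=2: 0+14688+8·9·36=17280; k=3: 864+14688+8·12·36=19008; k=4: 4128+0+8·34·36=13920 → min 13920 | W₃..W₆: k=3: 0+34128+9·12·45=38988; k=4: 3672+55080+9·34·45=72522; k=5: 14688+0+9·36·45=29268 → min 29268.
Length 5: W₁..W₅: k=1: 0+13920+6·8·36=15648; k=2: 432+14688+6·9·36=17064; k=3: 1080+14688+6·12·36=18360; k=4: 3528+0+6·34·36=10872 → min 10872 | W₂..W₆: k=2: 0+29268+8·9·45=32508; k=3: 864+34128+8·12·45=39312; k=4: 4128+55080+8·34·45=71448; k=5: 13920+0+8·36·45=26880 → min 26880.
Top-level splits: k=1: (W₁..W₁)·(W₂..W₆) → 0+26880+6·8·45 = 29040; k=2: (W₁..W₂)·(W₃..W₆) → 432+29268+6·9·45 = 32130; k=3: (W₁..W₃)·(W₄..W₆) → 1080+34128+6·12·45 = 38448; k=4: (W₁..W₄)·(W₅..W₆) → 3528+55080+6·34·45 = 67788; k=5: (W₁..W₅)·(W₆..W₆) → 10872+0+6·36·45 = 20592.
Best split is after W₅, i.e. k = 5.

5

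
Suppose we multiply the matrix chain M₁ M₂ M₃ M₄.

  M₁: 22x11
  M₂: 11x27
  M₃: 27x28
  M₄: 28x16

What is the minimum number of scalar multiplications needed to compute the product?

17116

Adjacent pairs: M₁M₂ = 22·11·27 = 6534; M₂M₃ = 11·27·28 = 8316; M₃M₄ = 27·28·16 = 12096.
Length 3: M₁..M₃: k=1: 0+8316+22·11·28=15092; k=2: 6534+0+22·27·28=23166 → min 15092 | M₂..M₄: k=2: 0+12096+11·27·16=16848; k=3: 8316+0+11·28·16=13244 → min 13244.
Length 4: M₁..M₄: k=1: 0+13244+22·11·16=17116; k=2: 6534+12096+22·27·16=28134; k=3: 15092+0+22·28·16=24948 → min 17116.
Optimal order: (M₁ ((M₂ M₃) M₄)) with cost 17116.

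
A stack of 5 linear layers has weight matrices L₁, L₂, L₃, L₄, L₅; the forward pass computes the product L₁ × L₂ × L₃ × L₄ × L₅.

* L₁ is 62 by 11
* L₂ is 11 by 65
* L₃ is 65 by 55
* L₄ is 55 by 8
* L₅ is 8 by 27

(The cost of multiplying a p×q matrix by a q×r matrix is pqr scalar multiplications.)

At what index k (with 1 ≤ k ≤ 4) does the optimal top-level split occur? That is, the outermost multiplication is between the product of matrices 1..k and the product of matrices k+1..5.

4

Adjacent pairs: L₁L₂ = 62·11·65 = 44330; L₂L₃ = 11·65·55 = 39325; L₃L₄ = 65·55·8 = 28600; L₄L₅ = 55·8·27 = 11880.
Length 3: L₁..L₃: k=1: 0+39325+62·11·55=76835; k=2: 44330+0+62·65·55=265980 → min 76835 | L₂..L₄: k=2: 0+28600+11·65·8=34320; k=3: 39325+0+11·55·8=44165 → min 34320 | L₃..L₅: k=3: 0+11880+65·55·27=108405; k=4: 28600+0+65·8·27=42640 → min 42640.
Length 4: L₁..L₄: k=1: 0+34320+62·11·8=39776; k=2: 44330+28600+62·65·8=105170; k=3: 76835+0+62·55·8=104115 → min 39776 | L₂..L₅: k=2: 0+42640+11·65·27=61945; k=3: 39325+11880+11·55·27=67540; k=4: 34320+0+11·8·27=36696 → min 36696.
Top-level splits: k=1: (L₁..L₁)·(L₂..L₅) → 0+36696+62·11·27 = 55110; k=2: (L₁..L₂)·(L₃..L₅) → 44330+42640+62·65·27 = 195780; k=3: (L₁..L₃)·(L₄..L₅) → 76835+11880+62·55·27 = 180785; k=4: (L₁..L₄)·(L₅..L₅) → 39776+0+62·8·27 = 53168.
Best split is after L₄, i.e. k = 4.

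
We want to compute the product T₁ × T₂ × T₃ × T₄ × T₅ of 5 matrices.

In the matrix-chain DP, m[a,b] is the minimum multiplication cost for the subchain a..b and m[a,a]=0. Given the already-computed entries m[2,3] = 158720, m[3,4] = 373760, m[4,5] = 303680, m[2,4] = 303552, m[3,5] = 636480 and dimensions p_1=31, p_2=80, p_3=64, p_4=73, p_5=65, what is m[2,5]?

450647

m[2,5] = min over k∈[2,4] of m[2,k]+m[k+1,5]+p_{1}·p_k·p_{5}.
k=2: 0 + 636480 + 31·80·65 = 797680; k=3: 158720 + 303680 + 31·64·65 = 591360; k=4: 303552 + 0 + 31·73·65 = 450647.
Minimum: 450647 at k=4.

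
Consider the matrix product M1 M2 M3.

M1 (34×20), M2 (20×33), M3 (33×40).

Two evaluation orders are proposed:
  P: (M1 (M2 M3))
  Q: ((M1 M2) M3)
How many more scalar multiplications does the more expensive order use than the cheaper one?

13720

Order P = (M1 (M2 M3)): (M2 M3): 20×33 by 33×40 → 20×40, cost 20·33·40 = 26400; (M1 (M2 M3)): 34×20 by 20×40 → 34×40, cost 34·20·40 = 27200; cumulative 53600. Total 53600.
Order Q = ((M1 M2) M3): (M1 M2): 34×20 by 20×33 → 34×33, cost 34·20·33 = 22440; ((M1 M2) M3): 34×33 by 33×40 → 34×40, cost 34·33·40 = 44880; cumulative 67320. Total 67320.
Difference: |53600 − 67320| = 13720.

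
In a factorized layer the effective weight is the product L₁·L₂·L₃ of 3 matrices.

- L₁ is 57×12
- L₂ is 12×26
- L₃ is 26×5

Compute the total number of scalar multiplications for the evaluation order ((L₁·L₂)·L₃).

25194

(L₁·L₂): 57×12 by 12×26 → 57×26, cost 57·12·26 = 17784
((L₁·L₂)·L₃): 57×26 by 26×5 → 57×5, cost 57·26·5 = 7410; cumulative 25194
Total: 25194 scalar multiplications.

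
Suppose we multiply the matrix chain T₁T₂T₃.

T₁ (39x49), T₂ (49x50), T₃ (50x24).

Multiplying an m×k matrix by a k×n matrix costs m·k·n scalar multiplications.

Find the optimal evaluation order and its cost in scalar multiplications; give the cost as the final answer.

(T₁(T₂T₃)): cost 104664.
((T₁T₂)T₃): cost 142350.
Optimal: (T₁(T₂T₃)) with cost 104664.

104664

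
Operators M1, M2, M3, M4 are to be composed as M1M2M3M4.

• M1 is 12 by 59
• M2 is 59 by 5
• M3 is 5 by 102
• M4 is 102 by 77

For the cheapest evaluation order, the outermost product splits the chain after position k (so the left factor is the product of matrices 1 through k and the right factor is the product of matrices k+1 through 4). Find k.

2

Adjacent pairs: M1M2 = 12·59·5 = 3540; M2M3 = 59·5·102 = 30090; M3M4 = 5·102·77 = 39270.
Length 3: M1..M3: k=1: 0+30090+12·59·102=102306; k=2: 3540+0+12·5·102=9660 → min 9660 | M2..M4: k=2: 0+39270+59·5·77=61985; k=3: 30090+0+59·102·77=493476 → min 61985.
Top-level splits: k=1: (M1..M1)·(M2..M4) → 0+61985+12·59·77 = 116501; k=2: (M1..M2)·(M3..M4) → 3540+39270+12·5·77 = 47430; k=3: (M1..M3)·(M4..M4) → 9660+0+12·102·77 = 103908.
Best split is after M2, i.e. k = 2.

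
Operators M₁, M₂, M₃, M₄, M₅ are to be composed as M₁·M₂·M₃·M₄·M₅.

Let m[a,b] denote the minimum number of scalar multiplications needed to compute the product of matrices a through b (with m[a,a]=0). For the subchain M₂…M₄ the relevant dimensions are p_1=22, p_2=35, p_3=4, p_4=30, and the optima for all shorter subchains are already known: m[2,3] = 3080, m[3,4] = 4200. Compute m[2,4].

5720

m[2,4] = min over k∈[2,3] of m[2,k]+m[k+1,4]+p_{1}·p_k·p_{4}.
k=2: 0 + 4200 + 22·35·30 = 27300; k=3: 3080 + 0 + 22·4·30 = 5720.
Minimum: 5720 at k=3.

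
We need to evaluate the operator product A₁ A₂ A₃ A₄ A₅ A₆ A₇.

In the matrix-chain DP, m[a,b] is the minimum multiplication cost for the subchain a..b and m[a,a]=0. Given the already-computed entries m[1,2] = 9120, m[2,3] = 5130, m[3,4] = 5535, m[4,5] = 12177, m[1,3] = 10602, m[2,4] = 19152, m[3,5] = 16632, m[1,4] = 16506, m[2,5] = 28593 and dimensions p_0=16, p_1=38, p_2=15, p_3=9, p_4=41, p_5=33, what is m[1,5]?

27531

m[1,5] = min over k∈[1,4] of m[1,k]+m[k+1,5]+p_{0}·p_k·p_{5}.
k=1: 0 + 28593 + 16·38·33 = 48657; k=2: 9120 + 16632 + 16·15·33 = 33672; k=3: 10602 + 12177 + 16·9·33 = 27531; k=4: 16506 + 0 + 16·41·33 = 38154.
Minimum: 27531 at k=3.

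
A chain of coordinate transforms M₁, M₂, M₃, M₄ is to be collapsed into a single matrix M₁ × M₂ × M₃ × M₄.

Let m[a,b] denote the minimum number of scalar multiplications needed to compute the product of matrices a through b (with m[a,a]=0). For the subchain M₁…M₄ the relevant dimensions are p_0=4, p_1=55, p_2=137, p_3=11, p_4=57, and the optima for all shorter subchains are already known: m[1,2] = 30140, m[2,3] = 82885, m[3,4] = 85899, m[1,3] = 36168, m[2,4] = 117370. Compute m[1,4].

38676

m[1,4] = min over k∈[1,3] of m[1,k]+m[k+1,4]+p_{0}·p_k·p_{4}.
k=1: 0 + 117370 + 4·55·57 = 129910; k=2: 30140 + 85899 + 4·137·57 = 147275; k=3: 36168 + 0 + 4·11·57 = 38676.
Minimum: 38676 at k=3.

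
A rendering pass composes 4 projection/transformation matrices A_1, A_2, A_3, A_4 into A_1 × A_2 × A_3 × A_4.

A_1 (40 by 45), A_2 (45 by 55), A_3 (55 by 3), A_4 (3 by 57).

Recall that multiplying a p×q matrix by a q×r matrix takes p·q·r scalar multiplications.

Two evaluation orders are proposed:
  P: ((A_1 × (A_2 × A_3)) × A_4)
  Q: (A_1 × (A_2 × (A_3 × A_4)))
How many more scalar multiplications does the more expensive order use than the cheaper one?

233415

Order P = ((A_1 × (A_2 × A_3)) × A_4): (A_2 × A_3): 45×55 by 55×3 → 45×3, cost 45·55·3 = 7425; (A_1 × (A_2 × A_3)): 40×45 by 45×3 → 40×3, cost 40·45·3 = 5400; cumulative 12825; ((A_1 × (A_2 × A_3)) × A_4): 40×3 by 3×57 → 40×57, cost 40·3·57 = 6840; cumulative 19665. Total 19665.
Order Q = (A_1 × (A_2 × (A_3 × A_4))): (A_3 × A_4): 55×3 by 3×57 → 55×57, cost 55·3·57 = 9405; (A_2 × (A_3 × A_4)): 45×55 by 55×57 → 45×57, cost 45·55·57 = 141075; cumulative 150480; (A_1 × (A_2 × (A_3 × A_4))): 40×45 by 45×57 → 40×57, cost 40·45·57 = 102600; cumulative 253080. Total 253080.
Difference: |19665 − 253080| = 233415.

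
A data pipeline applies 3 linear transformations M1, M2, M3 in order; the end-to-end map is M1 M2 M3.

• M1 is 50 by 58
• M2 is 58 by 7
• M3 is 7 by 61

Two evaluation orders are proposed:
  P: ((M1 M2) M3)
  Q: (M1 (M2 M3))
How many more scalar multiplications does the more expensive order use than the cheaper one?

Order P = ((M1 M2) M3): (M1 M2): 50×58 by 58×7 → 50×7, cost 50·58·7 = 20300; ((M1 M2) M3): 50×7 by 7×61 → 50×61, cost 50·7·61 = 21350; cumulative 41650. Total 41650.
Order Q = (M1 (M2 M3)): (M2 M3): 58×7 by 7×61 → 58×61, cost 58·7·61 = 24766; (M1 (M2 M3)): 50×58 by 58×61 → 50×61, cost 50·58·61 = 176900; cumulative 201666. Total 201666.
Difference: |41650 − 201666| = 160016.

160016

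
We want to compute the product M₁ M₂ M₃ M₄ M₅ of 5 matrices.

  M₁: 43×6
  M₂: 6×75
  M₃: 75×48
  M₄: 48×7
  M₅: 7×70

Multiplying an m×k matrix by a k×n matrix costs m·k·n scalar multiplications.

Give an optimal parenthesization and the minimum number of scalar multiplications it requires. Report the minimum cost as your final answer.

44616

Adjacent pairs: M₁M₂ = 43·6·75 = 19350; M₂M₃ = 6·75·48 = 21600; M₃M₄ = 75·48·7 = 25200; M₄M₅ = 48·7·70 = 23520.
Length 3: M₁..M₃: k=1: 0+21600+43·6·48=33984; k=2: 19350+0+43·75·48=174150 → min 33984 | M₂..M₄: k=2: 0+25200+6·75·7=28350; k=3: 21600+0+6·48·7=23616 → min 23616 | M₃..M₅: k=3: 0+23520+75·48·70=275520; k=4: 25200+0+75·7·70=61950 → min 61950.
Length 4: M₁..M₄: k=1: 0+23616+43·6·7=25422; k=2: 19350+25200+43·75·7=67125; k=3: 33984+0+43·48·7=48432 → min 25422 | M₂..M₅: k=2: 0+61950+6·75·70=93450; k=3: 21600+23520+6·48·70=65280; k=4: 23616+0+6·7·70=26556 → min 26556.
Length 5: M₁..M₅: k=1: 0+26556+43·6·70=44616; k=2: 19350+61950+43·75·70=307050; k=3: 33984+23520+43·48·70=201984; k=4: 25422+0+43·7·70=46492 → min 44616.
Optimal parenthesization: (M₁ (((M₂ M₃) M₄) M₅)) with cost 44616.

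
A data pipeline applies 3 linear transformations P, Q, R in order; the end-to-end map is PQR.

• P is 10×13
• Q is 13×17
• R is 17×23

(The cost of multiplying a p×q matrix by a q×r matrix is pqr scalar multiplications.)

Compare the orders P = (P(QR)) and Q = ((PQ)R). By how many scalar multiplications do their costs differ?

Order P = (P(QR)): (QR): 13×17 by 17×23 → 13×23, cost 13·17·23 = 5083; (P(QR)): 10×13 by 13×23 → 10×23, cost 10·13·23 = 2990; cumulative 8073. Total 8073.
Order Q = ((PQ)R): (PQ): 10×13 by 13×17 → 10×17, cost 10·13·17 = 2210; ((PQ)R): 10×17 by 17×23 → 10×23, cost 10·17·23 = 3910; cumulative 6120. Total 6120.
Difference: |8073 − 6120| = 1953.

1953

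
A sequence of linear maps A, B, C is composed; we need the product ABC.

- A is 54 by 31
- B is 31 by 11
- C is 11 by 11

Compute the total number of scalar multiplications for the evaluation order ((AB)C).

(AB): 54×31 by 31×11 → 54×11, cost 54·31·11 = 18414
((AB)C): 54×11 by 11×11 → 54×11, cost 54·11·11 = 6534; cumulative 24948
Total: 24948 scalar multiplications.

24948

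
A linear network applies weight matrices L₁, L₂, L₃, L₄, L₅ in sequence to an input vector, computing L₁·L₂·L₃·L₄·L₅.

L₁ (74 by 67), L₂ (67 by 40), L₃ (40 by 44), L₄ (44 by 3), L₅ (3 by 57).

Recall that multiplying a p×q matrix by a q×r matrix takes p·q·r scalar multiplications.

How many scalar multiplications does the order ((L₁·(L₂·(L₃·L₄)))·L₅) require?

40848

(L₃·L₄): 40×44 by 44×3 → 40×3, cost 40·44·3 = 5280
(L₂·(L₃·L₄)): 67×40 by 40×3 → 67×3, cost 67·40·3 = 8040; cumulative 13320
(L₁·(L₂·(L₃·L₄))): 74×67 by 67×3 → 74×3, cost 74·67·3 = 14874; cumulative 28194
((L₁·(L₂·(L₃·L₄)))·L₅): 74×3 by 3×57 → 74×57, cost 74·3·57 = 12654; cumulative 40848
Total: 40848 scalar multiplications.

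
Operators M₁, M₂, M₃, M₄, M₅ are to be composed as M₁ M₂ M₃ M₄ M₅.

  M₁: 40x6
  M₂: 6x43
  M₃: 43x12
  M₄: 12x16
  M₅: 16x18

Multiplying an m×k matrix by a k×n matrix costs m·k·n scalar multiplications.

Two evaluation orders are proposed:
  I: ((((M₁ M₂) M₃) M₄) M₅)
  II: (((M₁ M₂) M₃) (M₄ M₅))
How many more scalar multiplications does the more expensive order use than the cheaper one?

Order I = ((((M₁ M₂) M₃) M₄) M₅): (M₁ M₂): 40×6 by 6×43 → 40×43, cost 40·6·43 = 10320; ((M₁ M₂) M₃): 40×43 by 43×12 → 40×12, cost 40·43·12 = 20640; cumulative 30960; (((M₁ M₂) M₃) M₄): 40×12 by 12×16 → 40×16, cost 40·12·16 = 7680; cumulative 38640; ((((M₁ M₂) M₃) M₄) M₅): 40×16 by 16×18 → 40×18, cost 40·16·18 = 11520; cumulative 50160. Total 50160.
Order II = (((M₁ M₂) M₃) (M₄ M₅)): (M₁ M₂): 40×6 by 6×43 → 40×43, cost 40·6·43 = 10320; ((M₁ M₂) M₃): 40×43 by 43×12 → 40×12, cost 40·43·12 = 20640; cumulative 30960; (M₄ M₅): 12×16 by 16×18 → 12×18, cost 12·16·18 = 3456; (((M₁ M₂) M₃) (M₄ M₅)): 40×12 by 12×18 → 40×18, cost 40·12·18 = 8640; cumulative 43056. Total 43056.
Difference: |50160 − 43056| = 7104.

7104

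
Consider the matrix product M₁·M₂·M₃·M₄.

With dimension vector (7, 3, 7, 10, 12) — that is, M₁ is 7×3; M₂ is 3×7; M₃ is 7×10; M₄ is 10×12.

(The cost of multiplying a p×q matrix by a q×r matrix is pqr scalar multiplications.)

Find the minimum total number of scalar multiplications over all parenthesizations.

822

Adjacent pairs: M₁M₂ = 7·3·7 = 147; M₂M₃ = 3·7·10 = 210; M₃M₄ = 7·10·12 = 840.
Length 3: M₁..M₃: k=1: 0+210+7·3·10=420; k=2: 147+0+7·7·10=637 → min 420 | M₂..M₄: k=2: 0+840+3·7·12=1092; k=3: 210+0+3·10·12=570 → min 570.
Length 4: M₁..M₄: k=1: 0+570+7·3·12=822; k=2: 147+840+7·7·12=1575; k=3: 420+0+7·10·12=1260 → min 822.
Optimal order: (M₁·((M₂·M₃)·M₄)) with cost 822.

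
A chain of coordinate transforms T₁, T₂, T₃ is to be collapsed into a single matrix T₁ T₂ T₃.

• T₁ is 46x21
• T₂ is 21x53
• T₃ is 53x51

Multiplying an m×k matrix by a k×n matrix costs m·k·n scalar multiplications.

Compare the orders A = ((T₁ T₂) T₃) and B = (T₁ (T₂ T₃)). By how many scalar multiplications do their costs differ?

69507

Order A = ((T₁ T₂) T₃): (T₁ T₂): 46×21 by 21×53 → 46×53, cost 46·21·53 = 51198; ((T₁ T₂) T₃): 46×53 by 53×51 → 46×51, cost 46·53·51 = 124338; cumulative 175536. Total 175536.
Order B = (T₁ (T₂ T₃)): (T₂ T₃): 21×53 by 53×51 → 21×51, cost 21·53·51 = 56763; (T₁ (T₂ T₃)): 46×21 by 21×51 → 46×51, cost 46·21·51 = 49266; cumulative 106029. Total 106029.
Difference: |175536 − 106029| = 69507.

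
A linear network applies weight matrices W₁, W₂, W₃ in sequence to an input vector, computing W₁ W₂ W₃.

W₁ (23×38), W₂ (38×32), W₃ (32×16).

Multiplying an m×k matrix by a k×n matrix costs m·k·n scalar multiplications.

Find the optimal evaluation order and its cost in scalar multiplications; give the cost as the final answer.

(W₁ (W₂ W₃)): cost 33440.
((W₁ W₂) W₃): cost 39744.
Optimal: (W₁ (W₂ W₃)) with cost 33440.

33440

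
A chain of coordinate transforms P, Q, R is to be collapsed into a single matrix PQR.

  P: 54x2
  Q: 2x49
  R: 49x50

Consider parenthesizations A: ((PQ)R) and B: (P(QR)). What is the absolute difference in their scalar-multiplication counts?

Order A = ((PQ)R): (PQ): 54×2 by 2×49 → 54×49, cost 54·2·49 = 5292; ((PQ)R): 54×49 by 49×50 → 54×50, cost 54·49·50 = 132300; cumulative 137592. Total 137592.
Order B = (P(QR)): (QR): 2×49 by 49×50 → 2×50, cost 2·49·50 = 4900; (P(QR)): 54×2 by 2×50 → 54×50, cost 54·2·50 = 5400; cumulative 10300. Total 10300.
Difference: |137592 − 10300| = 127292.

127292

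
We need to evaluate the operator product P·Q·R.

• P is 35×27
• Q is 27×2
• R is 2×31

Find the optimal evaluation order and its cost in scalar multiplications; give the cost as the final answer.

(P·(Q·R)): cost 30969.
((P·Q)·R): cost 4060.
Optimal: ((P·Q)·R) with cost 4060.

4060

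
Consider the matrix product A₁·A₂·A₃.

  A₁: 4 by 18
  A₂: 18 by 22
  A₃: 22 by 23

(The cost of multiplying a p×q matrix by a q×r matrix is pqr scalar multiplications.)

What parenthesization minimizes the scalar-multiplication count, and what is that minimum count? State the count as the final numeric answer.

3608

(A₁·(A₂·A₃)): cost 10764.
((A₁·A₂)·A₃): cost 3608.
Optimal: ((A₁·A₂)·A₃) with cost 3608.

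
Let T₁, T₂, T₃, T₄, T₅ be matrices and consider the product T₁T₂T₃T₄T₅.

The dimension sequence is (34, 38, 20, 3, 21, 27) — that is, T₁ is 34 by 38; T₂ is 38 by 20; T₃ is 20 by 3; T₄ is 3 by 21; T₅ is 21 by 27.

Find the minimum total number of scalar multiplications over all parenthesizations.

10611

Adjacent pairs: T₁T₂ = 34·38·20 = 25840; T₂T₃ = 38·20·3 = 2280; T₃T₄ = 20·3·21 = 1260; T₄T₅ = 3·21·27 = 1701.
Length 3: T₁..T₃: k=1: 0+2280+34·38·3=6156; k=2: 25840+0+34·20·3=27880 → min 6156 | T₂..T₄: k=2: 0+1260+38·20·21=17220; k=3: 2280+0+38·3·21=4674 → min 4674 | T₃..T₅: k=3: 0+1701+20·3·27=3321; k=4: 1260+0+20·21·27=12600 → min 3321.
Length 4: T₁..T₄: k=1: 0+4674+34·38·21=31806; k=2: 25840+1260+34·20·21=41380; k=3: 6156+0+34·3·21=8298 → min 8298 | T₂..T₅: k=2: 0+3321+38·20·27=23841; k=3: 2280+1701+38·3·27=7059; k=4: 4674+0+38·21·27=26220 → min 7059.
Length 5: T₁..T₅: k=1: 0+7059+34·38·27=41943; k=2: 25840+3321+34·20·27=47521; k=3: 6156+1701+34·3·27=10611; k=4: 8298+0+34·21·27=27576 → min 10611.
Optimal order: ((T₁(T₂T₃))(T₄T₅)) with cost 10611.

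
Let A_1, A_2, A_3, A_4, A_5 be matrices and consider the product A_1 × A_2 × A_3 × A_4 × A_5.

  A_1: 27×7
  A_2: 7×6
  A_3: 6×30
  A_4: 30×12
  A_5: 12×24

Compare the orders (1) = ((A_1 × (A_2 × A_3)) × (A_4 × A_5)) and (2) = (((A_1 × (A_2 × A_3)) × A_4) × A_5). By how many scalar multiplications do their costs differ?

10584

Order (1) = ((A_1 × (A_2 × A_3)) × (A_4 × A_5)): (A_2 × A_3): 7×6 by 6×30 → 7×30, cost 7·6·30 = 1260; (A_1 × (A_2 × A_3)): 27×7 by 7×30 → 27×30, cost 27·7·30 = 5670; cumulative 6930; (A_4 × A_5): 30×12 by 12×24 → 30×24, cost 30·12·24 = 8640; ((A_1 × (A_2 × A_3)) × (A_4 × A_5)): 27×30 by 30×24 → 27×24, cost 27·30·24 = 19440; cumulative 35010. Total 35010.
Order (2) = (((A_1 × (A_2 × A_3)) × A_4) × A_5): (A_2 × A_3): 7×6 by 6×30 → 7×30, cost 7·6·30 = 1260; (A_1 × (A_2 × A_3)): 27×7 by 7×30 → 27×30, cost 27·7·30 = 5670; cumulative 6930; ((A_1 × (A_2 × A_3)) × A_4): 27×30 by 30×12 → 27×12, cost 27·30·12 = 9720; cumulative 16650; (((A_1 × (A_2 × A_3)) × A_4) × A_5): 27×12 by 12×24 → 27×24, cost 27·12·24 = 7776; cumulative 24426. Total 24426.
Difference: |35010 − 24426| = 10584.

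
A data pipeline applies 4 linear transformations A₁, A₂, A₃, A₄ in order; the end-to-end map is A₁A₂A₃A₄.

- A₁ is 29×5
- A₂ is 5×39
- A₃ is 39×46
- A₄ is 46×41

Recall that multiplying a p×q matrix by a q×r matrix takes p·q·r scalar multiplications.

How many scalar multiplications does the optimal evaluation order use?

24345

Adjacent pairs: A₁A₂ = 29·5·39 = 5655; A₂A₃ = 5·39·46 = 8970; A₃A₄ = 39·46·41 = 73554.
Length 3: A₁..A₃: k=1: 0+8970+29·5·46=15640; k=2: 5655+0+29·39·46=57681 → min 15640 | A₂..A₄: k=2: 0+73554+5·39·41=81549; k=3: 8970+0+5·46·41=18400 → min 18400.
Length 4: A₁..A₄: k=1: 0+18400+29·5·41=24345; k=2: 5655+73554+29·39·41=125580; k=3: 15640+0+29·46·41=70334 → min 24345.
Optimal order: (A₁((A₂A₃)A₄)) with cost 24345.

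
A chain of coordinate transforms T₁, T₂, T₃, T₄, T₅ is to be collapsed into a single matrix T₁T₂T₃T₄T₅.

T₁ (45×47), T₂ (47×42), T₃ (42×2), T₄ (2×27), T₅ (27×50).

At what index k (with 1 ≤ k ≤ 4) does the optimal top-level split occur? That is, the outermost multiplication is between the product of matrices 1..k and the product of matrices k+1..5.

Adjacent pairs: T₁T₂ = 45·47·42 = 88830; T₂T₃ = 47·42·2 = 3948; T₃T₄ = 42·2·27 = 2268; T₄T₅ = 2·27·50 = 2700.
Length 3: T₁..T₃: k=1: 0+3948+45·47·2=8178; k=2: 88830+0+45·42·2=92610 → min 8178 | T₂..T₄: k=2: 0+2268+47·42·27=55566; k=3: 3948+0+47·2·27=6486 → min 6486 | T₃..T₅: k=3: 0+2700+42·2·50=6900; k=4: 2268+0+42·27·50=58968 → min 6900.
Length 4: T₁..T₄: k=1: 0+6486+45·47·27=63591; k=2: 88830+2268+45·42·27=142128; k=3: 8178+0+45·2·27=10608 → min 10608 | T₂..T₅: k=2: 0+6900+47·42·50=105600; k=3: 3948+2700+47·2·50=11348; k=4: 6486+0+47·27·50=69936 → min 11348.
Top-level splits: k=1: (T₁..T₁)·(T₂..T₅) → 0+11348+45·47·50 = 117098; k=2: (T₁..T₂)·(T₃..T₅) → 88830+6900+45·42·50 = 190230; k=3: (T₁..T₃)·(T₄..T₅) → 8178+2700+45·2·50 = 15378; k=4: (T₁..T₄)·(T₅..T₅) → 10608+0+45·27·50 = 71358.
Best split is after T₃, i.e. k = 3.

3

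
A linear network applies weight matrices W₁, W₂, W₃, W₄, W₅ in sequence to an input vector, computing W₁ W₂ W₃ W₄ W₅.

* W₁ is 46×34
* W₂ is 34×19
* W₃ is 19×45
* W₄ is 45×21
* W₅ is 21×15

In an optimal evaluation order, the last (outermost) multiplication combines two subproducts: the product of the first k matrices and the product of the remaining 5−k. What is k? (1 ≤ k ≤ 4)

Adjacent pairs: W₁W₂ = 46·34·19 = 29716; W₂W₃ = 34·19·45 = 29070; W₃W₄ = 19·45·21 = 17955; W₄W₅ = 45·21·15 = 14175.
Length 3: W₁..W₃: k=1: 0+29070+46·34·45=99450; k=2: 29716+0+46·19·45=69046 → min 69046 | W₂..W₄: k=2: 0+17955+34·19·21=31521; k=3: 29070+0+34·45·21=61200 → min 31521 | W₃..W₅: k=3: 0+14175+19·45·15=27000; k=4: 17955+0+19·21·15=23940 → min 23940.
Length 4: W₁..W₄: k=1: 0+31521+46·34·21=64365; k=2: 29716+17955+46·19·21=66025; k=3: 69046+0+46·45·21=112516 → min 64365 | W₂..W₅: k=2: 0+23940+34·19·15=33630; k=3: 29070+14175+34·45·15=66195; k=4: 31521+0+34·21·15=42231 → min 33630.
Top-level splits: k=1: (W₁..W₁)·(W₂..W₅) → 0+33630+46·34·15 = 57090; k=2: (W₁..W₂)·(W₃..W₅) → 29716+23940+46·19·15 = 66766; k=3: (W₁..W₃)·(W₄..W₅) → 69046+14175+46·45·15 = 114271; k=4: (W₁..W₄)·(W₅..W₅) → 64365+0+46·21·15 = 78855.
Best split is after W₁, i.e. k = 1.

1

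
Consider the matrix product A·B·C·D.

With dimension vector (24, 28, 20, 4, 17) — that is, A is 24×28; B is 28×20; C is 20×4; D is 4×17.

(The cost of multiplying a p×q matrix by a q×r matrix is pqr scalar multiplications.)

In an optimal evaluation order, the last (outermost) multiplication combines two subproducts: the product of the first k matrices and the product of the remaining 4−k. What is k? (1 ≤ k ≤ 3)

3

Adjacent pairs: AB = 24·28·20 = 13440; BC = 28·20·4 = 2240; CD = 20·4·17 = 1360.
Length 3: A..C: k=1: 0+2240+24·28·4=4928; k=2: 13440+0+24·20·4=15360 → min 4928 | B..D: k=2: 0+1360+28·20·17=10880; k=3: 2240+0+28·4·17=4144 → min 4144.
Top-level splits: k=1: (A..A)·(B..D) → 0+4144+24·28·17 = 15568; k=2: (A..B)·(C..D) → 13440+1360+24·20·17 = 22960; k=3: (A..C)·(D..D) → 4928+0+24·4·17 = 6560.
Best split is after C, i.e. k = 3.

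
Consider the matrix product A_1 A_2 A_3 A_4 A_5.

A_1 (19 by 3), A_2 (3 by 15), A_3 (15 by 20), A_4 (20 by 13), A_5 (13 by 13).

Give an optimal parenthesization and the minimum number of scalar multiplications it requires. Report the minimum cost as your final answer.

Adjacent pairs: A_1A_2 = 19·3·15 = 855; A_2A_3 = 3·15·20 = 900; A_3A_4 = 15·20·13 = 3900; A_4A_5 = 20·13·13 = 3380.
Length 3: A_1..A_3: k=1: 0+900+19·3·20=2040; k=2: 855+0+19·15·20=6555 → min 2040 | A_2..A_4: k=2: 0+3900+3·15·13=4485; k=3: 900+0+3·20·13=1680 → min 1680 | A_3..A_5: k=3: 0+3380+15·20·13=7280; k=4: 3900+0+15·13·13=6435 → min 6435.
Length 4: A_1..A_4: k=1: 0+1680+19·3·13=2421; k=2: 855+3900+19·15·13=8460; k=3: 2040+0+19·20·13=6980 → min 2421 | A_2..A_5: k=2: 0+6435+3·15·13=7020; k=3: 900+3380+3·20·13=5060; k=4: 1680+0+3·13·13=2187 → min 2187.
Length 5: A_1..A_5: k=1: 0+2187+19·3·13=2928; k=2: 855+6435+19·15·13=10995; k=3: 2040+3380+19·20·13=10360; k=4: 2421+0+19·13·13=5632 → min 2928.
Optimal parenthesization: (A_1 (((A_2 A_3) A_4) A_5)) with cost 2928.

2928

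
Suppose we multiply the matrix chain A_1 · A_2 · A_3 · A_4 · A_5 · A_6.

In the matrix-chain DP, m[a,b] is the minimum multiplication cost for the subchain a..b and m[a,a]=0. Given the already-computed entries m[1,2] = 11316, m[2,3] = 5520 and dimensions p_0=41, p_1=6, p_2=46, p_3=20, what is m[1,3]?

m[1,3] = min over k∈[1,2] of m[1,k]+m[k+1,3]+p_{0}·p_k·p_{3}.
k=1: 0 + 5520 + 41·6·20 = 10440; k=2: 11316 + 0 + 41·46·20 = 49036.
Minimum: 10440 at k=1.

10440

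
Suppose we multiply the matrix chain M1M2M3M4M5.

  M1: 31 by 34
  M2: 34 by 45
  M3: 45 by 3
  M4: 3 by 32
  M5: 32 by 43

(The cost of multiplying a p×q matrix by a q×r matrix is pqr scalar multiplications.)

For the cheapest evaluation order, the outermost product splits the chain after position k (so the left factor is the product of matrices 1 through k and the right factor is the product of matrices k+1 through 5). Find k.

Adjacent pairs: M1M2 = 31·34·45 = 47430; M2M3 = 34·45·3 = 4590; M3M4 = 45·3·32 = 4320; M4M5 = 3·32·43 = 4128.
Length 3: M1..M3: k=1: 0+4590+31·34·3=7752; k=2: 47430+0+31·45·3=51615 → min 7752 | M2..M4: k=2: 0+4320+34·45·32=53280; k=3: 4590+0+34·3·32=7854 → min 7854 | M3..M5: k=3: 0+4128+45·3·43=9933; k=4: 4320+0+45·32·43=66240 → min 9933.
Length 4: M1..M4: k=1: 0+7854+31·34·32=41582; k=2: 47430+4320+31·45·32=96390; k=3: 7752+0+31·3·32=10728 → min 10728 | M2..M5: k=2: 0+9933+34·45·43=75723; k=3: 4590+4128+34·3·43=13104; k=4: 7854+0+34·32·43=54638 → min 13104.
Top-level splits: k=1: (M1..M1)·(M2..M5) → 0+13104+31·34·43 = 58426; k=2: (M1..M2)·(M3..M5) → 47430+9933+31·45·43 = 117348; k=3: (M1..M3)·(M4..M5) → 7752+4128+31·3·43 = 15879; k=4: (M1..M4)·(M5..M5) → 10728+0+31·32·43 = 53384.
Best split is after M3, i.e. k = 3.

3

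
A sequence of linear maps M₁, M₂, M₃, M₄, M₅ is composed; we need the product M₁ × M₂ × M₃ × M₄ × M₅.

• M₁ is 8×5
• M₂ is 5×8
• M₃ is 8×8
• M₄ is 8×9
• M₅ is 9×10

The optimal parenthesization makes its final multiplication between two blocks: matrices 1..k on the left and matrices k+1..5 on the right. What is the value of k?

Adjacent pairs: M₁M₂ = 8·5·8 = 320; M₂M₃ = 5·8·8 = 320; M₃M₄ = 8·8·9 = 576; M₄M₅ = 8·9·10 = 720.
Length 3: M₁..M₃: k=1: 0+320+8·5·8=640; k=2: 320+0+8·8·8=832 → min 640 | M₂..M₄: k=2: 0+576+5·8·9=936; k=3: 320+0+5·8·9=680 → min 680 | M₃..M₅: k=3: 0+720+8·8·10=1360; k=4: 576+0+8·9·10=1296 → min 1296.
Length 4: M₁..M₄: k=1: 0+680+8·5·9=1040; k=2: 320+576+8·8·9=1472; k=3: 640+0+8·8·9=1216 → min 1040 | M₂..M₅: k=2: 0+1296+5·8·10=1696; k=3: 320+720+5·8·10=1440; k=4: 680+0+5·9·10=1130 → min 1130.
Top-level splits: k=1: (M₁..M₁)·(M₂..M₅) → 0+1130+8·5·10 = 1530; k=2: (M₁..M₂)·(M₃..M₅) → 320+1296+8·8·10 = 2256; k=3: (M₁..M₃)·(M₄..M₅) → 640+720+8·8·10 = 2000; k=4: (M₁..M₄)·(M₅..M₅) → 1040+0+8·9·10 = 1760.
Best split is after M₁, i.e. k = 1.

1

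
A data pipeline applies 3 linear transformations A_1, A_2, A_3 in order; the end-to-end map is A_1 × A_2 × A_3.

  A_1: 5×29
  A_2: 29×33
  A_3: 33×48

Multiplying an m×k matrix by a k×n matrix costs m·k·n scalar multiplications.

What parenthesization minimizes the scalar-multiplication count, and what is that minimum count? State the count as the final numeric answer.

12705

(A_1 × (A_2 × A_3)): cost 52896.
((A_1 × A_2) × A_3): cost 12705.
Optimal: ((A_1 × A_2) × A_3) with cost 12705.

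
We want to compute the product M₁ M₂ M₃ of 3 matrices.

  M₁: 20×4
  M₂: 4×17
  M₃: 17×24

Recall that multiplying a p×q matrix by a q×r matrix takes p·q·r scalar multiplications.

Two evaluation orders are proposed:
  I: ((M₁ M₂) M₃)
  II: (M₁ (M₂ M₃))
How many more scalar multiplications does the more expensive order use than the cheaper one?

Order I = ((M₁ M₂) M₃): (M₁ M₂): 20×4 by 4×17 → 20×17, cost 20·4·17 = 1360; ((M₁ M₂) M₃): 20×17 by 17×24 → 20×24, cost 20·17·24 = 8160; cumulative 9520. Total 9520.
Order II = (M₁ (M₂ M₃)): (M₂ M₃): 4×17 by 17×24 → 4×24, cost 4·17·24 = 1632; (M₁ (M₂ M₃)): 20×4 by 4×24 → 20×24, cost 20·4·24 = 1920; cumulative 3552. Total 3552.
Difference: |9520 − 3552| = 5968.

5968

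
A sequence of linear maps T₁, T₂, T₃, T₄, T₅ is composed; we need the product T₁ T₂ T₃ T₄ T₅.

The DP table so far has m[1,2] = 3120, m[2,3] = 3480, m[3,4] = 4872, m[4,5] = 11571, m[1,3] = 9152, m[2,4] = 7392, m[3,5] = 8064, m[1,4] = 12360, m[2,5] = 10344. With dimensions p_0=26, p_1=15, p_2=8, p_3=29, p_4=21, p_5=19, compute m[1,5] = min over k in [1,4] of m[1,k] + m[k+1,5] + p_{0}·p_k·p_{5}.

15136

m[1,5] = min over k∈[1,4] of m[1,k]+m[k+1,5]+p_{0}·p_k·p_{5}.
k=1: 0 + 10344 + 26·15·19 = 17754; k=2: 3120 + 8064 + 26·8·19 = 15136; k=3: 9152 + 11571 + 26·29·19 = 35049; k=4: 12360 + 0 + 26·21·19 = 22734.
Minimum: 15136 at k=2.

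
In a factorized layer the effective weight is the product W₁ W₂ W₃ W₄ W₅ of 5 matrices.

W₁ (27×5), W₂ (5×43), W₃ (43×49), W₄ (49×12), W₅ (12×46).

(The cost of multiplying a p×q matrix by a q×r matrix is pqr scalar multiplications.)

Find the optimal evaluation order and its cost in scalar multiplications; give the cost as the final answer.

Adjacent pairs: W₁W₂ = 27·5·43 = 5805; W₂W₃ = 5·43·49 = 10535; W₃W₄ = 43·49·12 = 25284; W₄W₅ = 49·12·46 = 27048.
Length 3: W₁..W₃: k=1: 0+10535+27·5·49=17150; k=2: 5805+0+27·43·49=62694 → min 17150 | W₂..W₄: k=2: 0+25284+5·43·12=27864; k=3: 10535+0+5·49·12=13475 → min 13475 | W₃..W₅: k=3: 0+27048+43·49·46=123970; k=4: 25284+0+43·12·46=49020 → min 49020.
Length 4: W₁..W₄: k=1: 0+13475+27·5·12=15095; k=2: 5805+25284+27·43·12=45021; k=3: 17150+0+27·49·12=33026 → min 15095 | W₂..W₅: k=2: 0+49020+5·43·46=58910; k=3: 10535+27048+5·49·46=48853; k=4: 13475+0+5·12·46=16235 → min 16235.
Length 5: W₁..W₅: k=1: 0+16235+27·5·46=22445; k=2: 5805+49020+27·43·46=108231; k=3: 17150+27048+27·49·46=105056; k=4: 15095+0+27·12·46=29999 → min 22445.
Optimal parenthesization: (W₁ (((W₂ W₃) W₄) W₅)) with cost 22445.

22445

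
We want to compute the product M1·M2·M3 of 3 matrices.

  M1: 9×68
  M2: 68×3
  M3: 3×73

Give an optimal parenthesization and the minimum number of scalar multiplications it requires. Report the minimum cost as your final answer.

(M1·(M2·M3)): cost 59568.
((M1·M2)·M3): cost 3807.
Optimal: ((M1·M2)·M3) with cost 3807.

3807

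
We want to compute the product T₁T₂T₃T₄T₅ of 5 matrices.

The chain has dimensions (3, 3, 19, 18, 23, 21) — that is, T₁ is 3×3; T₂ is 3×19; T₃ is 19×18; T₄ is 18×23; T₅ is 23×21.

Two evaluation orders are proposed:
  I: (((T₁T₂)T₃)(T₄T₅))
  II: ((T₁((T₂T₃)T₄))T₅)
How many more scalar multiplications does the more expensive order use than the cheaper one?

7101

Order I = (((T₁T₂)T₃)(T₄T₅)): (T₁T₂): 3×3 by 3×19 → 3×19, cost 3·3·19 = 171; ((T₁T₂)T₃): 3×19 by 19×18 → 3×18, cost 3·19·18 = 1026; cumulative 1197; (T₄T₅): 18×23 by 23×21 → 18×21, cost 18·23·21 = 8694; (((T₁T₂)T₃)(T₄T₅)): 3×18 by 18×21 → 3×21, cost 3·18·21 = 1134; cumulative 11025. Total 11025.
Order II = ((T₁((T₂T₃)T₄))T₅): (T₂T₃): 3×19 by 19×18 → 3×18, cost 3·19·18 = 1026; ((T₂T₃)T₄): 3×18 by 18×23 → 3×23, cost 3·18·23 = 1242; cumulative 2268; (T₁((T₂T₃)T₄)): 3×3 by 3×23 → 3×23, cost 3·3·23 = 207; cumulative 2475; ((T₁((T₂T₃)T₄))T₅): 3×23 by 23×21 → 3×21, cost 3·23·21 = 1449; cumulative 3924. Total 3924.
Difference: |11025 − 3924| = 7101.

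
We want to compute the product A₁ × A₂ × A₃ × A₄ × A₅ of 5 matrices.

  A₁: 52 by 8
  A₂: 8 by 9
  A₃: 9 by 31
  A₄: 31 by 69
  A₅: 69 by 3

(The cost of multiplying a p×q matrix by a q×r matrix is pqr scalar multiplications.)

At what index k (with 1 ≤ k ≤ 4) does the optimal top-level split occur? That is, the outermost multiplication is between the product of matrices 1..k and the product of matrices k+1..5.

Adjacent pairs: A₁A₂ = 52·8·9 = 3744; A₂A₃ = 8·9·31 = 2232; A₃A₄ = 9·31·69 = 19251; A₄A₅ = 31·69·3 = 6417.
Length 3: A₁..A₃: k=1: 0+2232+52·8·31=15128; k=2: 3744+0+52·9·31=18252 → min 15128 | A₂..A₄: k=2: 0+19251+8·9·69=24219; k=3: 2232+0+8·31·69=19344 → min 19344 | A₃..A₅: k=3: 0+6417+9·31·3=7254; k=4: 19251+0+9·69·3=21114 → min 7254.
Length 4: A₁..A₄: k=1: 0+19344+52·8·69=48048; k=2: 3744+19251+52·9·69=55287; k=3: 15128+0+52·31·69=126356 → min 48048 | A₂..A₅: k=2: 0+7254+8·9·3=7470; k=3: 2232+6417+8·31·3=9393; k=4: 19344+0+8·69·3=21000 → min 7470.
Top-level splits: k=1: (A₁..A₁)·(A₂..A₅) → 0+7470+52·8·3 = 8718; k=2: (A₁..A₂)·(A₃..A₅) → 3744+7254+52·9·3 = 12402; k=3: (A₁..A₃)·(A₄..A₅) → 15128+6417+52·31·3 = 26381; k=4: (A₁..A₄)·(A₅..A₅) → 48048+0+52·69·3 = 58812.
Best split is after A₁, i.e. k = 1.

1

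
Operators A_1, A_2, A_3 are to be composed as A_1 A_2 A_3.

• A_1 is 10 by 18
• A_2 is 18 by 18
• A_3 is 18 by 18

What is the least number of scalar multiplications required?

6480

Order (A_1 (A_2 A_3)): (A_2 A_3): 18×18 by 18×18 → 18×18, cost 18·18·18 = 5832; (A_1 (A_2 A_3)): 10×18 by 18×18 → 10×18, cost 10·18·18 = 3240; cumulative 9072. Total 9072.
Order ((A_1 A_2) A_3): (A_1 A_2): 10×18 by 18×18 → 10×18, cost 10·18·18 = 3240; ((A_1 A_2) A_3): 10×18 by 18×18 → 10×18, cost 10·18·18 = 3240; cumulative 6480. Total 6480.
Minimum: 6480.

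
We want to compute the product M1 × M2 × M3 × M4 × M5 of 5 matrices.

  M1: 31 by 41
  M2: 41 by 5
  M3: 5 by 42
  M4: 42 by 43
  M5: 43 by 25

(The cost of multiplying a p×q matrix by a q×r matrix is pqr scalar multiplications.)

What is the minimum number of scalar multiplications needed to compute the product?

Adjacent pairs: M1M2 = 31·41·5 = 6355; M2M3 = 41·5·42 = 8610; M3M4 = 5·42·43 = 9030; M4M5 = 42·43·25 = 45150.
Length 3: M1..M3: k=1: 0+8610+31·41·42=61992; k=2: 6355+0+31·5·42=12865 → min 12865 | M2..M4: k=2: 0+9030+41·5·43=17845; k=3: 8610+0+41·42·43=82656 → min 17845 | M3..M5: k=3: 0+45150+5·42·25=50400; k=4: 9030+0+5·43·25=14405 → min 14405.
Length 4: M1..M4: k=1: 0+17845+31·41·43=72498; k=2: 6355+9030+31·5·43=22050; k=3: 12865+0+31·42·43=68851 → min 22050 | M2..M5: k=2: 0+14405+41·5·25=19530; k=3: 8610+45150+41·42·25=96810; k=4: 17845+0+41·43·25=61920 → min 19530.
Length 5: M1..M5: k=1: 0+19530+31·41·25=51305; k=2: 6355+14405+31·5·25=24635; k=3: 12865+45150+31·42·25=90565; k=4: 22050+0+31·43·25=55375 → min 24635.
Optimal order: ((M1 × M2) × ((M3 × M4) × M5)) with cost 24635.

24635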